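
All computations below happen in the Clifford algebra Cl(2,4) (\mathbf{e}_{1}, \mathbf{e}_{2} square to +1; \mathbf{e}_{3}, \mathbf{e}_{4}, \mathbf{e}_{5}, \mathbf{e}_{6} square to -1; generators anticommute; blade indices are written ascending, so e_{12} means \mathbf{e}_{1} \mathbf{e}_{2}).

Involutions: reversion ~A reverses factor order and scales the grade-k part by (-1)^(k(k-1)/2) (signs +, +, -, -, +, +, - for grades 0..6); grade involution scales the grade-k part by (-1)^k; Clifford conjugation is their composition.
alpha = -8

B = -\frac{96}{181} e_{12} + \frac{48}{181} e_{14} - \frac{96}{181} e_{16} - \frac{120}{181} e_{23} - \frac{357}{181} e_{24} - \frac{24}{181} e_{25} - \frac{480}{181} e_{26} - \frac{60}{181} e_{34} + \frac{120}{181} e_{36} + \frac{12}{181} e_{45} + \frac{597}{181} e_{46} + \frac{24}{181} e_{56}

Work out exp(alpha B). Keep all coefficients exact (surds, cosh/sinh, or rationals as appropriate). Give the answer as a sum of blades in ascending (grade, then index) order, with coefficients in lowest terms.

B^2 term by term: the squares give (-\frac{96}{181})^2*(e_{12})^2 + (\frac{48}{181})^2*(e_{14})^2 + (-\frac{96}{181})^2*(e_{16})^2 + (-\frac{120}{181})^2*(e_{23})^2 + (-\frac{357}{181})^2*(e_{24})^2 + (-\frac{24}{181})^2*(e_{25})^2 + (-\frac{480}{181})^2*(e_{26})^2 + (-\frac{60}{181})^2*(e_{34})^2 + (\frac{120}{181})^2*(e_{36})^2 + (\frac{12}{181})^2*(e_{45})^2 + (\frac{597}{181})^2*(e_{46})^2 + (\frac{24}{181})^2*(e_{56})^2 = \frac{9216}{32761}*(-1) + \frac{2304}{32761}*(+1) + \frac{9216}{32761}*(+1) + \frac{14400}{32761}*(+1) + \frac{127449}{32761}*(+1) + \frac{576}{32761}*(+1) + \frac{230400}{32761}*(+1) + \frac{3600}{32761}*(-1) + \frac{14400}{32761}*(-1) + \frac{144}{32761}*(-1) + \frac{356409}{32761}*(-1) + \frac{576}{32761}*(-1) = 0 (each basis 2-blade squares to minus the product of its generators' squares); cross terms between blades sharing an index anticommute and cancel; the commuting (index-disjoint) pairs give grade-4 terms 2*c*c'*(blade product), which cancel blade by blade — e_{1234}: \frac{11520}{32761} - \frac{11520}{32761} = 0; e_{1236}: -\frac{23040}{32761} + \frac{23040}{32761} = 0; e_{1245}: -\frac{2304}{32761} + \frac{2304}{32761} = 0; e_{1246}: -\frac{114624}{32761} + \frac{46080}{32761} + \frac{68544}{32761} = 0; e_{1256}: -\frac{4608}{32761} + \frac{4608}{32761} = 0; e_{1346}: -\frac{11520}{32761} + \frac{11520}{32761} = 0; e_{1456}: \frac{2304}{32761} - \frac{2304}{32761} = 0; e_{2345}: -\frac{2880}{32761} + \frac{2880}{32761} = 0; e_{2346}: -\frac{143280}{32761} + \frac{85680}{32761} + \frac{57600}{32761} = 0; e_{2356}: -\frac{5760}{32761} + \frac{5760}{32761} = 0; e_{2456}: -\frac{17136}{32761} + \frac{28656}{32761} - \frac{11520}{32761} = 0; e_{3456}: -\frac{2880}{32761} + \frac{2880}{32761} = 0 — confirming B is simple. So B^2 = 0.
B^2 = 0, and the exponential is exactly linear here: exp(alpha B) = 1 + alpha B (parabolic case).
Answer: 1 + \frac{768}{181} e_{12} - \frac{384}{181} e_{14} + \frac{768}{181} e_{16} + \frac{960}{181} e_{23} + \frac{2856}{181} e_{24} + \frac{192}{181} e_{25} + \frac{3840}{181} e_{26} + \frac{480}{181} e_{34} - \frac{960}{181} e_{36} - \frac{96}{181} e_{45} - \frac{4776}{181} e_{46} - \frac{192}{181} e_{56}


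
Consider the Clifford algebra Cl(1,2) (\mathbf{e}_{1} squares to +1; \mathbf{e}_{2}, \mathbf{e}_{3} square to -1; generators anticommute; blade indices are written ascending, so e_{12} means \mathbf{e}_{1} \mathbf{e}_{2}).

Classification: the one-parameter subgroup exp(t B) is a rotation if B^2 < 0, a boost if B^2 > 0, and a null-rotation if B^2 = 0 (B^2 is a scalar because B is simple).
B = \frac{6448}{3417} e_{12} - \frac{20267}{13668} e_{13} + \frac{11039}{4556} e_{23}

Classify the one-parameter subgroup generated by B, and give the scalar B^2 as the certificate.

B^2 term by term: the squares give (\frac{6448}{3417})^2*(e_{12})^2 + (-\frac{20267}{13668})^2*(e_{13})^2 + (\frac{11039}{4556})^2*(e_{23})^2 = \frac{41576704}{11675889}*(+1) + \frac{410751289}{186814224}*(+1) + \frac{121859521}{20757136}*(-1) = -\frac{1}{9} (each basis 2-blade squares to minus the product of its generators' squares); cross terms between blades sharing an index anticommute and cancel. So B^2 = -\frac{1}{9}.
Answer: rotation, certificate B^2 = -\frac{1}{9}. Check the certificate: B^2 = -\frac{1}{9}, and that sign is decisive whatever form B takes.


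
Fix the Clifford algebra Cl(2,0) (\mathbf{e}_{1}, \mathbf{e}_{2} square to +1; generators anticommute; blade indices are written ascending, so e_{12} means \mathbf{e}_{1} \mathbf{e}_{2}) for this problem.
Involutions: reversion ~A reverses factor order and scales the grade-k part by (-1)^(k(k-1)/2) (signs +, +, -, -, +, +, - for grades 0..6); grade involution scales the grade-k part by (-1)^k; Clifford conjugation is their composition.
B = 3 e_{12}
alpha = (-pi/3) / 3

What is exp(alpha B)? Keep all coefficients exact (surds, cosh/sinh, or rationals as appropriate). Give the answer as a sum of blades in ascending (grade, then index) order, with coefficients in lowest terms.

B^2 = (3)^2*(e_{12})^2 = 9*(-1) = -9 (a basis 2-blade squares to minus the product of its generators' squares).
B^2 = -9 — circular case — the even/odd split gives cos and sin: l = 3, alpha*l = - \frac{\pi}{3}, so exp(alpha B) = cos(- \frac{\pi}{3}) + (sin(- \frac{\pi}{3})/3)*B = \frac{1}{2} + (- \frac{\sqrt{3}}{6})*B.
Answer: \frac{1}{2} - \frac{\sqrt{3}}{2} e_{12}


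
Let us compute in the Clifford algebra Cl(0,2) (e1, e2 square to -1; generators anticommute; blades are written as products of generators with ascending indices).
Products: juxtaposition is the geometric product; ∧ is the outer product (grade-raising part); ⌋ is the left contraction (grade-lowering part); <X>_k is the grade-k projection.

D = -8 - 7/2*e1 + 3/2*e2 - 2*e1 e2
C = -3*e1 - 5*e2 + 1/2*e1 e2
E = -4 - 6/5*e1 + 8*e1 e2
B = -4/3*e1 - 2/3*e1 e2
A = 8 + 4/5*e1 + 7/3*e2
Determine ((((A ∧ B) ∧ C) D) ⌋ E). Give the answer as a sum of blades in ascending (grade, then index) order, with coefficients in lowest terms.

step 1: -32/3*e1 - 20/9*e1 e2
step 2: 160/3*e1 e2
step 3: 320/3 - 80*e1 - 560/3*e2 - 1280/3*e1 e2
step 4: 8672/3 - 4864/3*e1 + 640*e2 + 2560/3*e1 e2
Answer: 8672/3 - 4864/3*e1 + 640*e2 + 2560/3*e1 e2


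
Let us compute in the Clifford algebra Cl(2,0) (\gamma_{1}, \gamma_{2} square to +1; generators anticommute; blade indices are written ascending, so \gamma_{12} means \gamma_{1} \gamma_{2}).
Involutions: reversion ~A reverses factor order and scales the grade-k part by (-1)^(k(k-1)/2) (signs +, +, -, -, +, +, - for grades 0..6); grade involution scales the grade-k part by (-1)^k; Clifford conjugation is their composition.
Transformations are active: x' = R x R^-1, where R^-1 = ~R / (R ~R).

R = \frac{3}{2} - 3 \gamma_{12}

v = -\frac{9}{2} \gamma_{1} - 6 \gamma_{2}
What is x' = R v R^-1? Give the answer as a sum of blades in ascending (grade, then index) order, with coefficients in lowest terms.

~R = \frac{3}{2} + 3 \gamma_{12}, and R ~R = \frac{45}{4}, so R^-1 = ~R / (\frac{45}{4}).
R v = \frac{45}{4} \gamma_{1} - \frac{45}{2} \gamma_{2}
Answer: \frac{15}{2} \gamma_{1}


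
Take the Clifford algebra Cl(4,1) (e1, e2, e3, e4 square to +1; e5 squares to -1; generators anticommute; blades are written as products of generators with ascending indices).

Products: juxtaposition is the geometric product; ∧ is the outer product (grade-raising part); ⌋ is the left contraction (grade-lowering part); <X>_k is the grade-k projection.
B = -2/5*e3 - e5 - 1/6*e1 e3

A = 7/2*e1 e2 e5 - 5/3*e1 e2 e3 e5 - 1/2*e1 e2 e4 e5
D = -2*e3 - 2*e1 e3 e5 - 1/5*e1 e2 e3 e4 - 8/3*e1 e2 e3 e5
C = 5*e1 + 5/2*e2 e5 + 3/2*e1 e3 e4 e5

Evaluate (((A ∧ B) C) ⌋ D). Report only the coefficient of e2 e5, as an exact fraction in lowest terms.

step 1: 7/5*e1 e2 e3 e5 + 1/5*e1 e2 e3 e4 e5
step 2: 3/10*e2 - 7/2*e1 e3 + 21/10*e2 e4 + 1/2*e1 e3 e4 - 7*e2 e3 e5 + e2 e3 e4 e5
step 3: -56/3*e1 + 1/10*e2 - 7*e5 - 21/50*e1 e3 + 7/10*e2 e4 + 28/3*e2 e5 + 3/50*e1 e3 e4 + 4/5*e1 e3 e5
Answer: 28/3


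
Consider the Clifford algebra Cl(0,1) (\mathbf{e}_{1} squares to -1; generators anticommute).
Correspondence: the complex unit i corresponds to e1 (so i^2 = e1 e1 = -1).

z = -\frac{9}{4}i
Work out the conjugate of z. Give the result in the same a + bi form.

In blades: z = -\frac{9}{4} e_{1}.
Conjugation here is Clifford conjugation: the scalar is fixed and the grade-1 and grade-2 blades all flip sign, giving \frac{9}{4} e_{1}; translating back:
Answer: \frac{9}{4}i


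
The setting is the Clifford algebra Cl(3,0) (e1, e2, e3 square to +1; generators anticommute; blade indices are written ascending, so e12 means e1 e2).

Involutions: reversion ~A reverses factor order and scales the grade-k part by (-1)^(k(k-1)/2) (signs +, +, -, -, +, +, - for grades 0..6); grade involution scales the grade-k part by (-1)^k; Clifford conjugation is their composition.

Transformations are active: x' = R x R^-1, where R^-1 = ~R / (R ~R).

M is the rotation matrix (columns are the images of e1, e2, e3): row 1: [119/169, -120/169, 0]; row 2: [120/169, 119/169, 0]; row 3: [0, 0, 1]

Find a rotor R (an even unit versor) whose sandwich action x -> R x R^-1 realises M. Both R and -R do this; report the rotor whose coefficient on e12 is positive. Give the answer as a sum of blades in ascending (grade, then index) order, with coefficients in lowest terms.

Method: write R = a + b12*e12 + b13*e13 + b23*e23 with a^2 + b12^2 + b13^2 + b23^2 = 1 (so R^-1 = ~R). Expanding the columns R e_j ~R gives tr M = 4a^2 - 1 and, from the antisymmetric part, M21 - M12 = -4a*b12, M13 - M31 = 4a*b13, M32 - M23 = -4a*b23.
Here tr M = 407/169, so a^2 = (1 + tr M)/4 = 144/169 and a = ±12/13. Taking a = 12/13: M21 - M12 = 240/169, M13 - M31 = 0, M32 - M23 = 0, giving b12 = -5/13, b13 = 0, b23 = 0, i.e. R = 12/13 - 5/13*e12.
Its e12 coefficient is negative, so report the other preimage -R.
Answer: -12/13 + 5/13*e12. Key observation: the double cover Spin(3) -> SO(3) sends R and -R to the same matrix (trace 407/169 here), so the stated sign of the e12 coefficient is what selects one sheet.


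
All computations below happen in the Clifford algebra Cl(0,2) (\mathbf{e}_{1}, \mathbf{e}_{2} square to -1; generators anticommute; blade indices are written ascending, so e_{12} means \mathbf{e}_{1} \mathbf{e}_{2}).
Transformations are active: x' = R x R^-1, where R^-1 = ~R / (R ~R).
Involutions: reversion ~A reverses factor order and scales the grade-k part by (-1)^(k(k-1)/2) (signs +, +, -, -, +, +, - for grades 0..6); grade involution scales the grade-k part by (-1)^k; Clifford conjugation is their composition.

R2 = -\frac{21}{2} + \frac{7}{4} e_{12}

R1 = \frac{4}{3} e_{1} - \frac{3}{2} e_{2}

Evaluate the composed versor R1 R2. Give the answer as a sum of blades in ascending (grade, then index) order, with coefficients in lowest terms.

Distribute over the terms of R1 (each basis-blade product reordered to ascending indices, repeated generators contracted through their squares):
(\frac{4}{3} e_{1}) R2 = -14 e_{1} - \frac{7}{3} e_{2}
(-\frac{3}{2} e_{2}) R2 = -\frac{21}{8} e_{1} + \frac{63}{4} e_{2}
Summing the partial products and collecting blades:
Answer: -\frac{133}{8} e_{1} + \frac{161}{12} e_{2}


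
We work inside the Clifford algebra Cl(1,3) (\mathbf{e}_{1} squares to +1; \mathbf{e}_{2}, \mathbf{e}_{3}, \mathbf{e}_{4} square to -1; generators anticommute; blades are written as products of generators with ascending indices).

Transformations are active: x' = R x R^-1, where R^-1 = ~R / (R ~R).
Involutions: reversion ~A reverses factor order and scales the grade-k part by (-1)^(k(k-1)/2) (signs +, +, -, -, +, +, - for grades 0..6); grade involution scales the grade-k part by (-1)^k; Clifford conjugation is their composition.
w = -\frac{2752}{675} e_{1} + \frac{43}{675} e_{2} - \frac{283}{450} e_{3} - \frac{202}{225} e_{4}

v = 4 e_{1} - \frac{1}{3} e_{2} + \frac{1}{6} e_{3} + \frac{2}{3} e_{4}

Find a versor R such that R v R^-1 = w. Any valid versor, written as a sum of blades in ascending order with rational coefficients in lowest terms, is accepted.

The midline construction: v and w both square to \frac{185}{12}, so reflecting in their sum -\frac{52}{675} e_{1} - \frac{182}{675} e_{2} - \frac{104}{225} e_{3} - \frac{52}{225} e_{4} exchanges them.
Answer: -\frac{52}{675} e_{1} - \frac{182}{675} e_{2} - \frac{104}{225} e_{3} - \frac{52}{225} e_{4}


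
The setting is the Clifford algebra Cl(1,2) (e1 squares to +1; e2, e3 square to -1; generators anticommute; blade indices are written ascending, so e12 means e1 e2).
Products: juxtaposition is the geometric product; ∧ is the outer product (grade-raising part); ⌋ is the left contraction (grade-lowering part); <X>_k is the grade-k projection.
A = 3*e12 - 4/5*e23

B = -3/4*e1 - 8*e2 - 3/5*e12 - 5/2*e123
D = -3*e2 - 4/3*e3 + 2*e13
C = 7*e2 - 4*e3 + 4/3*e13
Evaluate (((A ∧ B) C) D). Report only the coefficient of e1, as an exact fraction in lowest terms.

step 1: 3/5*e123
step 2: -4/5*e2 + 12/5*e12 + 21/5*e13
step 3: 6 + 64/5*e1 - 56/15*e23 + 11*e123
Answer: 64/5


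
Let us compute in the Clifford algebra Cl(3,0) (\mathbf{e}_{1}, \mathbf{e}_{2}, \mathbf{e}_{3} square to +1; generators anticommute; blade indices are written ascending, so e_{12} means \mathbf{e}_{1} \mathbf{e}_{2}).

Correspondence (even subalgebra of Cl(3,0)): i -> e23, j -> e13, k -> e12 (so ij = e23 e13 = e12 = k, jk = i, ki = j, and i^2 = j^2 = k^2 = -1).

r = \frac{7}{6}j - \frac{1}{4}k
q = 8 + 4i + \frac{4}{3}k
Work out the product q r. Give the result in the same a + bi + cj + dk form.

In blades: q = 8 + \frac{4}{3} e_{12} + 4 e_{23}, r = -\frac{1}{4} e_{12} + \frac{7}{6} e_{13}.
Distribute q over r term by term (generator squares from the signature, products reordered to ascending indices): (8)*r = -2 e_{12} + \frac{28}{3} e_{13}; (\frac{4}{3} e_{12})*r = \frac{1}{3} - \frac{14}{9} e_{23}; (4 e_{23})*r = \frac{14}{3} e_{12} + e_{13}.
Sum: \frac{1}{3} + \frac{8}{3} e_{12} + \frac{31}{3} e_{13} - \frac{14}{9} e_{23}; translating back through the correspondence:
Answer: \frac{1}{3} - \frac{14}{9}i + \frac{31}{3}j + \frac{8}{3}k


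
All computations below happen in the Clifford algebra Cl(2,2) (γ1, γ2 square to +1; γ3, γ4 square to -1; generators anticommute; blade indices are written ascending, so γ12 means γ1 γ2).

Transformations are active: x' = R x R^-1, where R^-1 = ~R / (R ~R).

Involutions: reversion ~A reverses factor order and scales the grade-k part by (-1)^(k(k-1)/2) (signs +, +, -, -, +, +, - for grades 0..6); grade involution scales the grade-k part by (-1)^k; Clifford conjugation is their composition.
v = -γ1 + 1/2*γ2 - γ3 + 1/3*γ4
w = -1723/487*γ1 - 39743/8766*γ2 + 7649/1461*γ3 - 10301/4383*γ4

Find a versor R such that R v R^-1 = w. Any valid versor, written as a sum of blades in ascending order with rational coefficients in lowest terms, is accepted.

Since q(v) = q(w) = 5/36, the sum R = v + w = -2210/487*γ1 - 17680/4383*γ2 + 6188/1461*γ3 - 8840/4383*γ4 does the job whenever invertible.
Answer: -2210/487*γ1 - 17680/4383*γ2 + 6188/1461*γ3 - 8840/4383*γ4


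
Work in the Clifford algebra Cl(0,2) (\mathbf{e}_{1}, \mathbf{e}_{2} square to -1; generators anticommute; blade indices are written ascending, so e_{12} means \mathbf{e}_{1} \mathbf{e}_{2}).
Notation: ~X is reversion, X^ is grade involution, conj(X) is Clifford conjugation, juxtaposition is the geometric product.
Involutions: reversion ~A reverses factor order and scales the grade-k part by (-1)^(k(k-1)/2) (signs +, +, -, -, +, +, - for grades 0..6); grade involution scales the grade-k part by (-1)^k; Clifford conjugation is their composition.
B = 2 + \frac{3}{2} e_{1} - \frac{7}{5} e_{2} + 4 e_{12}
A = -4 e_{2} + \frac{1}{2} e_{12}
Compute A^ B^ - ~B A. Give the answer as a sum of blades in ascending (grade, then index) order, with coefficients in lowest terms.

first term: -\frac{38}{5} + \frac{153}{10} e_{1} + \frac{29}{4} e_{2} + 7 e_{12}
second term: -\frac{18}{5} - \frac{167}{10} e_{1} - \frac{35}{4} e_{2} - 5 e_{12}
Answer: -4 + 32 e_{1} + 16 e_{2} + 12 e_{12}


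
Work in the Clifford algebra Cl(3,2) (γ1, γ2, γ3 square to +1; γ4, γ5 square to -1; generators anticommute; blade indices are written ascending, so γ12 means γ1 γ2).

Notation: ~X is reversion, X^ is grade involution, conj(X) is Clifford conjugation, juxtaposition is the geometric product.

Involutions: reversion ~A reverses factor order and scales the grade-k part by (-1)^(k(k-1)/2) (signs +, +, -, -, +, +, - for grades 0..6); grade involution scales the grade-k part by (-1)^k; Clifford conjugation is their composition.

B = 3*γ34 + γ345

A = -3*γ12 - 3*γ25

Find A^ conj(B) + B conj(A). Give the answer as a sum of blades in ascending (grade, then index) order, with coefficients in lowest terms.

first term: 3*γ234 + 9*γ1234 + 9*γ2345 - 3*γ12345
second term: 3*γ234 + 9*γ1234 + 9*γ2345 + 3*γ12345
Answer: 6*γ234 + 18*γ1234 + 18*γ2345


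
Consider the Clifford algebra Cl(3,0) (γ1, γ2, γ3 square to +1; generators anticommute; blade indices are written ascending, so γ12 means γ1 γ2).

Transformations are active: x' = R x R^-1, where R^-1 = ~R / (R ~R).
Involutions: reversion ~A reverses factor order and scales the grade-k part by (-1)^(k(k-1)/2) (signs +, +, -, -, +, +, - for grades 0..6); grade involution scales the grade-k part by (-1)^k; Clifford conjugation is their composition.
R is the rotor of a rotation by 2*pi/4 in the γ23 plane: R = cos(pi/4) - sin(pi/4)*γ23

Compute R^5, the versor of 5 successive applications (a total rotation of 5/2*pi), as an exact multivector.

Because a rotor carries half the rotation angle, composing 5 copies of this γ23-plane rotor multiplies the phase: 5*(pi/4) = 5*pi/4, hence R^5 = cos(5*pi/4) - sin(5*pi/4)*γ23.
cos(5*pi/4) = -sqrt(2)/2 and sin(5*pi/4) = -sqrt(2)/2, so R^5 = -sqrt(2)/2 + sqrt(2)/2*γ23. The net rotation is 1/2*pi (after discarding 1 full turn, each of which contributes a factor -1 to the rotor); the rotor keeps the half-angle phase exactly.
Answer: -sqrt(2)/2 + sqrt(2)/2*γ23


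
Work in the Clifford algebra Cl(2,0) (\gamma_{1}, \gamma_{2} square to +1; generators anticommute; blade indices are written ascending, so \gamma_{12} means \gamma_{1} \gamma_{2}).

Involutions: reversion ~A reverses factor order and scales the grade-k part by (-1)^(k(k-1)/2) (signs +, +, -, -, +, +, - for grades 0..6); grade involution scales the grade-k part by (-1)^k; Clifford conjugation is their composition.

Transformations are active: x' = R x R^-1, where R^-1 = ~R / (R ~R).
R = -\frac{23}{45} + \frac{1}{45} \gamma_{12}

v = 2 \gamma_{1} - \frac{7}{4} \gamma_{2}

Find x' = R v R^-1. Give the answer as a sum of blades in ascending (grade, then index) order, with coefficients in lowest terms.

~R = -\frac{23}{45} - \frac{1}{45} \gamma_{12}, and R ~R = \frac{106}{405}, so R^-1 = ~R / (\frac{106}{405}).
R v = -\frac{191}{180} \gamma_{1} + \frac{17}{20} \gamma_{2}
Answer: \frac{2273}{1060} \gamma_{1} - \frac{416}{265} \gamma_{2}


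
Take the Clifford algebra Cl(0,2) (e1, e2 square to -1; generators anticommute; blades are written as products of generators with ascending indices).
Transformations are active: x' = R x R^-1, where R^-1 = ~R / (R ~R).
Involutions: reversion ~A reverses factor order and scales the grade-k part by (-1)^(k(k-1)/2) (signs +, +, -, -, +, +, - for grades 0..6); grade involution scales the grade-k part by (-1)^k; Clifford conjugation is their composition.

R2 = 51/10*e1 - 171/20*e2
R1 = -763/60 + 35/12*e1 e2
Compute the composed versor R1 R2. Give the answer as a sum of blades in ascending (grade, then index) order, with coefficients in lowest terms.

Distribute over the terms of R1 (each basis-blade product reordered to ascending indices, repeated generators contracted through their squares):
(-763/60) R2 = -12971/200*e1 + 43491/400*e2
(35/12*e1 e2) R2 = 399/16*e1 + 119/8*e2
Summing the partial products and collecting blades:
Answer: -15967/400*e1 + 49441/400*e2


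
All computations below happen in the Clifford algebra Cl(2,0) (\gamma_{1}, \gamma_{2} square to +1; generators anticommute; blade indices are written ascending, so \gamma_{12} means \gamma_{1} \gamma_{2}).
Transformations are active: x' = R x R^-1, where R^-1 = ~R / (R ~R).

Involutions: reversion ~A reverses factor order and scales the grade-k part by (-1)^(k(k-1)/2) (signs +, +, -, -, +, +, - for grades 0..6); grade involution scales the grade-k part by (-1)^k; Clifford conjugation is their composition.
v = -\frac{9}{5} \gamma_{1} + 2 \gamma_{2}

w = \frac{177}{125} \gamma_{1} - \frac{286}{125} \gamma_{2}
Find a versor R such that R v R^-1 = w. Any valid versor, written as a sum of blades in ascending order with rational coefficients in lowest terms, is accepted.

Key observation: q(v) = q(w) = \frac{181}{25} (sandwiches preserve the norm), so R = v + w = -\frac{48}{125} \gamma_{1} - \frac{36}{125} \gamma_{2} works whenever it is invertible — the component of v along it is kept and (v - w)/2 reverses, sending v to w.
Answer: -\frac{48}{125} \gamma_{1} - \frac{36}{125} \gamma_{2}


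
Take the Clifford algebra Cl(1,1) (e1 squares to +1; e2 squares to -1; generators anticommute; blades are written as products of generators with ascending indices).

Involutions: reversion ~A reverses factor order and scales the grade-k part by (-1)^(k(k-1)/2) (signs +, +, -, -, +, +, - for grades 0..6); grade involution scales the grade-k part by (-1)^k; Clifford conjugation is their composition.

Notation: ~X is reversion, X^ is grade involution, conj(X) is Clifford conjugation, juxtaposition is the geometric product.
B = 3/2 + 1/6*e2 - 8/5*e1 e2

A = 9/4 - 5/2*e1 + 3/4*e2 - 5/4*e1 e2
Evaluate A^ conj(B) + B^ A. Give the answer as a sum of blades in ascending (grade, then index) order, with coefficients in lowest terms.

first term: 5/4 + 281/120*e1 + 5/2*e2 + 157/120*e1 e2
second term: 11/2 - 281/120*e1 - 13/4*e2 - 707/120*e1 e2
Answer: 27/4 - 3/4*e2 - 55/12*e1 e2


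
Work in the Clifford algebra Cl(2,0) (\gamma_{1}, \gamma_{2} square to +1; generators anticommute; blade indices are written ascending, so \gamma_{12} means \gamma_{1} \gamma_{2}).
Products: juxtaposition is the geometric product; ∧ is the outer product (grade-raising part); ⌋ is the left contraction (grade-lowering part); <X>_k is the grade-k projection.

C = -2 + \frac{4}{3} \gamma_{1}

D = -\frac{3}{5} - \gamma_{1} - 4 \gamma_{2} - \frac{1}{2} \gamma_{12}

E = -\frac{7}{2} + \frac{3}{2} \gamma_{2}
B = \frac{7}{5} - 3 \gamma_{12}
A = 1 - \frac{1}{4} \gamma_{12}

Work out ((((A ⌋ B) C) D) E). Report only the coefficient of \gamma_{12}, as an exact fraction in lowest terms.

step 1: \frac{13}{20} - 3 \gamma_{12}
step 2: -\frac{13}{10} + \frac{13}{15} \gamma_{1} + 4 \gamma_{2} + 6 \gamma_{12}
step 3: -\frac{1963}{150} - \frac{1061}{50} \gamma_{1} + \frac{251}{30} \gamma_{2} - \frac{29}{12} \gamma_{12}
step 4: \frac{8753}{150} + \frac{14129}{200} \gamma_{1} - \frac{7337}{150} \gamma_{2} - \frac{14023}{600} \gamma_{12}
Answer: -\frac{14023}{600}


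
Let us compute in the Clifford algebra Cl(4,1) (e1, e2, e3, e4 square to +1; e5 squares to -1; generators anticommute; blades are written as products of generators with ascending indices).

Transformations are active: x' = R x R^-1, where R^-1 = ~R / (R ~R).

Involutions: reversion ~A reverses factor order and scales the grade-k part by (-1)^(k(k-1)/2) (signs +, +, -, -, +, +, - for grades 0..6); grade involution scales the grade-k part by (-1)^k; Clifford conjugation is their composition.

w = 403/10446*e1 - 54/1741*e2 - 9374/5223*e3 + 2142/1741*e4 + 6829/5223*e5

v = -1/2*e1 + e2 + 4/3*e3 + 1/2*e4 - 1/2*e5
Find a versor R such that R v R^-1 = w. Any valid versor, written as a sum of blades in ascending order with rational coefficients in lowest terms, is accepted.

Why this works: both vectors square to 109/36, so q(v) = q(w) and R = v + w = -2410/5223*e1 + 1687/1741*e2 - 2410/5223*e3 + 6025/3482*e4 + 8435/10446*e5 carries v to w — its own direction survives, the complement (v - w)/2 flips.
Answer: -2410/5223*e1 + 1687/1741*e2 - 2410/5223*e3 + 6025/3482*e4 + 8435/10446*e5


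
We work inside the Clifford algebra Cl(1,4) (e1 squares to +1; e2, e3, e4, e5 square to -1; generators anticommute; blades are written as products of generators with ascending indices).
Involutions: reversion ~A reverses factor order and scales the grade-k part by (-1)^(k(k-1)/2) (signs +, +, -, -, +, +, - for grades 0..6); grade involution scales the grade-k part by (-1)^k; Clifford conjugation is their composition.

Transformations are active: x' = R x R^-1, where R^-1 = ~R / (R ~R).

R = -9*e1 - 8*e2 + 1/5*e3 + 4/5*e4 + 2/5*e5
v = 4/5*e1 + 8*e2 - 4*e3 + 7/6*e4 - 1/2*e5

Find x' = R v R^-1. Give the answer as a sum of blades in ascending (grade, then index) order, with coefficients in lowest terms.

~R = -9*e1 - 8*e2 + 1/5*e3 + 4/5*e4 + 2/5*e5, and R ~R = 404/25, so R^-1 = ~R / (404/25).
R v = 853/15 - 328/5*e1 e2 + 896/25*e1 e3 - 557/50*e1 e4 + 209/50*e1 e5 + 152/5*e2 e3 - 236/15*e2 e4 + 4/5*e2 e5 + 103/30*e3 e4 + 3/2*e3 e5 - 13/15*e4 e5
Answer: -64783/1010*e1 - 19484/303*e2 + 3277/606*e3 + 2705/606*e4 + 2009/606*e5


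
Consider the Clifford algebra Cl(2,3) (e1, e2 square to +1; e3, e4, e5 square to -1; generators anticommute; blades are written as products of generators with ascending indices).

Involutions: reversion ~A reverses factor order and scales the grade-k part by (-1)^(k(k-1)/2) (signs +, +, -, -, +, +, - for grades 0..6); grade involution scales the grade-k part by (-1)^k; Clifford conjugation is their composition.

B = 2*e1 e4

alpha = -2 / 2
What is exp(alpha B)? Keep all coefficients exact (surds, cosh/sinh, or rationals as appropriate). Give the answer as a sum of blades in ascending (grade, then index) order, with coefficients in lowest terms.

B^2 = (2)^2*(e1 e4)^2 = 4*(+1) = 4 (a basis 2-blade squares to minus the product of its generators' squares).
B^2 = 4 — hyperbolic case — the even/odd split gives cosh and sinh: l = 2, alpha*l = -2, so exp(alpha B) = cosh(-2) + (sinh(-2)/2)*B = cosh(2) + (-sinh(2)/2)*B.
Answer: cosh(2) - sinh(2)*e1 e4


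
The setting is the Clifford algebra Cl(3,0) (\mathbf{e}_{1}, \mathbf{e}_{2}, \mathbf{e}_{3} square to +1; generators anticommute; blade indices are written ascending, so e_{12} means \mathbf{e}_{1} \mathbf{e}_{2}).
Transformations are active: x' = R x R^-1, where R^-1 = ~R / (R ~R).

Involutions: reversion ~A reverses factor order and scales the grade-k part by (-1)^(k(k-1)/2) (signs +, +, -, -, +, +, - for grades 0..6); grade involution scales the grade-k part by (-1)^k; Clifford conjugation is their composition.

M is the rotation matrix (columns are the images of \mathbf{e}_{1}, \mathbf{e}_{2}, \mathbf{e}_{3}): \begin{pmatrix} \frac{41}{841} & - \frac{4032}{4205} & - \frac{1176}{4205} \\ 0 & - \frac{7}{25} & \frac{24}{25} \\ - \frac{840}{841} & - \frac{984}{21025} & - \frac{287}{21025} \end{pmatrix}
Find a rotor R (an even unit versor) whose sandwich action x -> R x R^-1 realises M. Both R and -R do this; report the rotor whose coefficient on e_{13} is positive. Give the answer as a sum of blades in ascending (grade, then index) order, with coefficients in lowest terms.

Method: write R = a + b12*e_{12} + b13*e_{13} + b23*e_{23} with a^2 + b12^2 + b13^2 + b23^2 = 1 (so R^-1 = ~R). Expanding the columns R e_j ~R gives tr M = 4a^2 - 1 and, from the antisymmetric part, M21 - M12 = -4a*b12, M13 - M31 = 4a*b13, M32 - M23 = -4a*b23.
Here tr M = -\frac{5149}{21025}, so a^2 = (1 + tr M)/4 = \frac{3969}{21025} and a = ±\frac{63}{145}. Taking a = \frac{63}{145}: M21 - M12 = \frac{4032}{4205}, M13 - M31 = \frac{3024}{4205}, M32 - M23 = -\frac{21168}{21025}, giving b12 = -\frac{16}{29}, b13 = \frac{12}{29}, b23 = \frac{84}{145}, i.e. R = \frac{63}{145} - \frac{16}{29} e_{12} + \frac{12}{29} e_{13} + \frac{84}{145} e_{23}.
Its e_{13} coefficient is already positive.
Answer: \frac{63}{145} - \frac{16}{29} e_{12} + \frac{12}{29} e_{13} + \frac{84}{145} e_{23}. Sheet selection: the two-to-one cover makes ±R indistinguishable at the matrix level (trace -\frac{5149}{21025}), so uniqueness comes from the required sign on e_{13}.


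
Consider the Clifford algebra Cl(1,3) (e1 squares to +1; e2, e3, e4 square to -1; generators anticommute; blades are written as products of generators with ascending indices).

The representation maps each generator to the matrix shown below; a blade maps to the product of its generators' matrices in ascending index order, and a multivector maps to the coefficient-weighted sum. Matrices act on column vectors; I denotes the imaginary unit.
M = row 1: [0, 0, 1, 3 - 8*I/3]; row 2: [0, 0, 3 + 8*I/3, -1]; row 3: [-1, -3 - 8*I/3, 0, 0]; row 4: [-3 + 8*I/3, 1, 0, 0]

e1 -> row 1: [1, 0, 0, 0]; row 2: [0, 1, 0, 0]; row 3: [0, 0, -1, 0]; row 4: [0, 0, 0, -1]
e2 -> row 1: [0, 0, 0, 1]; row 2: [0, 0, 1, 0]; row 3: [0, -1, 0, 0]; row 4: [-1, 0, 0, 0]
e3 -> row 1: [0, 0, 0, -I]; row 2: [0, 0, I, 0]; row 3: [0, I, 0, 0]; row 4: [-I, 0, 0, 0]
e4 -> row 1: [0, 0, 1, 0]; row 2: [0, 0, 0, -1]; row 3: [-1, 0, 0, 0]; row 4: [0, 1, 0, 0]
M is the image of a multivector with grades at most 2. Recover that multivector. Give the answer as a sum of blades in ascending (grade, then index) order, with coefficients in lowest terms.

Method: the blade images are trace-orthogonal — tr(rho(e_A) rho(e_B)^-1) = 4 if A = B and 0 otherwise — and rho(e_A)^-1 = (e_A)^2 * rho(e_A) with (e_A)^2 = +1 or -1, so the coefficient of e_A in the preimage is (e_A)^2 * tr(M rho(e_A))/4.
Nonzero projections over blades of grade <= 2: e2: (e2)^2 = -1, tr(M rho(e2)) = -12, coefficient 3; e4: (e4)^2 = -1, tr(M rho(e4)) = -4, coefficient 1; e1 e3: (e1 e3)^2 = +1, tr(M rho(e1 e3)) = 32/3, coefficient 8/3. Every other blade of grade <= 2 projects to 0.
Answer: 3*e2 + e4 + 8/3*e1 e3


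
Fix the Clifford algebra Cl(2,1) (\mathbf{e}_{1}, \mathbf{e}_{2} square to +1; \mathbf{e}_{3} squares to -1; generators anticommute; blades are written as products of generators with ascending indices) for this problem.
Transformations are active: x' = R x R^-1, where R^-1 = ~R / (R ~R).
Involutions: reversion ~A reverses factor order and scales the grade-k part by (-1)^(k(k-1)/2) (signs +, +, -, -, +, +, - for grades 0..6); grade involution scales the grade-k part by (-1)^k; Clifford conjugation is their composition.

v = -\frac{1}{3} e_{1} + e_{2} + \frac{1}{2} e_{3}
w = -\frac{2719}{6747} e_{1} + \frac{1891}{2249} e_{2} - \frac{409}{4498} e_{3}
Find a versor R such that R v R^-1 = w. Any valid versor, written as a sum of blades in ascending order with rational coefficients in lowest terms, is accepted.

Why this works: both vectors square to \frac{31}{36}, so q(v) = q(w) and R = v + w = -\frac{1656}{2249} e_{1} + \frac{4140}{2249} e_{2} + \frac{920}{2249} e_{3} carries v to w — its own direction survives, the complement (v - w)/2 flips.
Answer: -\frac{1656}{2249} e_{1} + \frac{4140}{2249} e_{2} + \frac{920}{2249} e_{3}


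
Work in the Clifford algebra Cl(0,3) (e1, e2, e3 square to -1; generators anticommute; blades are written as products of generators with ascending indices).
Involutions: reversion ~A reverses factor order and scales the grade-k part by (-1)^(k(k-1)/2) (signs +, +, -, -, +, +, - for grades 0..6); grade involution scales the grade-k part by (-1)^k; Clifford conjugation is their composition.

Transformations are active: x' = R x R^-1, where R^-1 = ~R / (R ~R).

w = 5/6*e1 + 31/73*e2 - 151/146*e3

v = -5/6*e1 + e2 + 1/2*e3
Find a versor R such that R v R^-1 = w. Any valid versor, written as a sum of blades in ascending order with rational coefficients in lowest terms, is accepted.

The midline construction: v and w both square to -35/18, so reflecting in their sum 104/73*e2 - 39/73*e3 exchanges them.
Answer: 104/73*e2 - 39/73*e3


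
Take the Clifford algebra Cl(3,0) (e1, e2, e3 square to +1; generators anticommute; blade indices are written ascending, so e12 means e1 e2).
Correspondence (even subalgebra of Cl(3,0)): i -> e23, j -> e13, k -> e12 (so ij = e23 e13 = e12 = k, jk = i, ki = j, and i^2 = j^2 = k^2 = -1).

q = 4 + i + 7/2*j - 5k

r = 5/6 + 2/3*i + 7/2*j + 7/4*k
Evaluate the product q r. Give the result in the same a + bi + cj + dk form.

In blades: q = 4 - 5*e12 + 7/2*e13 + e23, r = 5/6 + 7/4*e12 + 7/2*e13 + 2/3*e23.
Distribute q over r term by term (generator squares from the signature, products reordered to ascending indices): (4)*r = 10/3 + 7*e12 + 14*e13 + 8/3*e23; (-5*e12)*r = 35/4 - 25/6*e12 - 10/3*e13 + 35/2*e23; (7/2*e13)*r = -49/4 - 7/3*e12 + 35/12*e13 + 49/8*e23; (e23)*r = -2/3 + 7/2*e12 - 7/4*e13 + 5/6*e23.
Sum: -5/6 + 4*e12 + 71/6*e13 + 217/8*e23; translating back through the correspondence:
Answer: -5/6 + 217/8*i + 71/6*j + 4k


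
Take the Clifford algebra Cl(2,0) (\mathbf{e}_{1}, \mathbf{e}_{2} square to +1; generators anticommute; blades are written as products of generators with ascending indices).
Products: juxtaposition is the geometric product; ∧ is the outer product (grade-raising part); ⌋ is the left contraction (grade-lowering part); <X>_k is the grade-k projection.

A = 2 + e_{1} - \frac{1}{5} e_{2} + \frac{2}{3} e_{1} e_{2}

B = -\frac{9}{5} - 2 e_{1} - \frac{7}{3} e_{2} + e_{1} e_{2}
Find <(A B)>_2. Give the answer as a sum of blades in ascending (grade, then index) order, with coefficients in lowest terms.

step 1: -\frac{29}{5} - \frac{322}{45} e_{1} - \frac{148}{75} e_{2} - \frac{29}{15} e_{1} e_{2}
step 2: -\frac{29}{15} e_{1} e_{2}
Answer: -\frac{29}{15} e_{1} e_{2}


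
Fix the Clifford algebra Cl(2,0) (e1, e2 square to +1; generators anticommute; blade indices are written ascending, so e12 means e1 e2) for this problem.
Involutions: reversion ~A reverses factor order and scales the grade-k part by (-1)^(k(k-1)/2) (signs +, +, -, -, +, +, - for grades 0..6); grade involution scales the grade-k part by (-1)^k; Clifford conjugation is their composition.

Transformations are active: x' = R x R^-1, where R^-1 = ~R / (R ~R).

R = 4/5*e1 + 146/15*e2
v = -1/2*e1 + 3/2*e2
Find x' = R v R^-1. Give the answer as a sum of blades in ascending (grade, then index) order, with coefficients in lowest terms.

~R = 4/5*e1 + 146/15*e2, and R ~R = 4292/45, so R^-1 = ~R / (4292/45).
R v = 71/5 + 91/15*e12
Answer: 7921/10730*e1 + 15003/10730*e2


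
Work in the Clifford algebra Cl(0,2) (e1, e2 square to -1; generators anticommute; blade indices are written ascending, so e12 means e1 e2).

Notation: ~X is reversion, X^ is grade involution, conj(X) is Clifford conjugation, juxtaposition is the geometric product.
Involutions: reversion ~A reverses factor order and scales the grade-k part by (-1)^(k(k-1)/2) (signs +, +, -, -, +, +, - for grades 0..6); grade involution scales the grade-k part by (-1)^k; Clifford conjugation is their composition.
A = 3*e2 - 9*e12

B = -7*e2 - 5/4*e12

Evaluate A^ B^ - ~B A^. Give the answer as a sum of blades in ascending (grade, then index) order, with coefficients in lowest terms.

first term: 39/4 + 267/4*e1
second term: -39/4 + 267/4*e1
Answer: 39/2


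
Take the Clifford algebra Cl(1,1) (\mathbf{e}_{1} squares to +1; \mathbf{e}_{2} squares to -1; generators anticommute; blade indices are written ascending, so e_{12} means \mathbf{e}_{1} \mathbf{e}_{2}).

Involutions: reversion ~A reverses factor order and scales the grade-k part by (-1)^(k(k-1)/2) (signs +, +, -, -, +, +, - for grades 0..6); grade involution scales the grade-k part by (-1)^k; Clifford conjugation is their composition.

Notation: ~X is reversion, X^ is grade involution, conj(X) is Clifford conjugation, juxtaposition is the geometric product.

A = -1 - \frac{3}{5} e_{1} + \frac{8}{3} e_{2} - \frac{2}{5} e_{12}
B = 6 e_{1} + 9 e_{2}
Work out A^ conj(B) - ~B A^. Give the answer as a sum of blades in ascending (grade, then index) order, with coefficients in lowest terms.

first term: -\frac{138}{5} + \frac{12}{5} e_{1} + \frac{33}{5} e_{2} - \frac{107}{5} e_{12}
second term: \frac{138}{5} - \frac{48}{5} e_{1} - \frac{57}{5} e_{2} - \frac{107}{5} e_{12}
Answer: -\frac{276}{5} + 12 e_{1} + 18 e_{2}


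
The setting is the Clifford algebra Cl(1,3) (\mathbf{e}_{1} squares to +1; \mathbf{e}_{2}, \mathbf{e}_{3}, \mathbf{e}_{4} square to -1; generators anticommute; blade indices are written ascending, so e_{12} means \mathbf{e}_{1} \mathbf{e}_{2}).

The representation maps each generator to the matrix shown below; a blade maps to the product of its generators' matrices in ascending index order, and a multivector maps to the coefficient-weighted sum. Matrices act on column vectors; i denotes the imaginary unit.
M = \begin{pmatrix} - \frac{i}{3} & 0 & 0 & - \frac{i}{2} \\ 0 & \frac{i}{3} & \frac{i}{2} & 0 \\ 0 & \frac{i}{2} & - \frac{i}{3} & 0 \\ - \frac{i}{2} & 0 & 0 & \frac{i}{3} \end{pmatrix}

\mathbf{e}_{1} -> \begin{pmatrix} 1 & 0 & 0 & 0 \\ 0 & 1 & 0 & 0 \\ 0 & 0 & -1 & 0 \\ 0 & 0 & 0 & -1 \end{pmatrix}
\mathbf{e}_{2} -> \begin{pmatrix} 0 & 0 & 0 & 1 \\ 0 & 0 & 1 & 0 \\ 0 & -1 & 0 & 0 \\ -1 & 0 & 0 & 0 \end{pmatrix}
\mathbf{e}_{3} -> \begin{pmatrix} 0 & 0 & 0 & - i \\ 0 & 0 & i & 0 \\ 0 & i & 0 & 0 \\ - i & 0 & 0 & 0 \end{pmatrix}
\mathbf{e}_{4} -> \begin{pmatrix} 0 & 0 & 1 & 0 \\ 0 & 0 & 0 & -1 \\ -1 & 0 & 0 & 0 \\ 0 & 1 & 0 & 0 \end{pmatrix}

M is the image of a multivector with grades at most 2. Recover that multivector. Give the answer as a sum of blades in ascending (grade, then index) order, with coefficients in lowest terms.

Method: the blade images are trace-orthogonal — tr(rho(e_A) rho(e_B)^-1) = 4 if A = B and 0 otherwise — and rho(e_A)^-1 = (e_A)^2 * rho(e_A) with (e_A)^2 = +1 or -1, so the coefficient of e_A in the preimage is (e_A)^2 * tr(M rho(e_A))/4.
Nonzero projections over blades of grade <= 2: e_{3}: (e_{3})^2 = -1, tr(M rho(e_{3})) = -2, coefficient \frac{1}{2}; e_{23}: (e_{23})^2 = -1, tr(M rho(e_{23})) = - \frac{4}{3}, coefficient \frac{1}{3}. Every other blade of grade <= 2 projects to 0.
Answer: \frac{1}{2} e_{3} + \frac{1}{3} e_{23}


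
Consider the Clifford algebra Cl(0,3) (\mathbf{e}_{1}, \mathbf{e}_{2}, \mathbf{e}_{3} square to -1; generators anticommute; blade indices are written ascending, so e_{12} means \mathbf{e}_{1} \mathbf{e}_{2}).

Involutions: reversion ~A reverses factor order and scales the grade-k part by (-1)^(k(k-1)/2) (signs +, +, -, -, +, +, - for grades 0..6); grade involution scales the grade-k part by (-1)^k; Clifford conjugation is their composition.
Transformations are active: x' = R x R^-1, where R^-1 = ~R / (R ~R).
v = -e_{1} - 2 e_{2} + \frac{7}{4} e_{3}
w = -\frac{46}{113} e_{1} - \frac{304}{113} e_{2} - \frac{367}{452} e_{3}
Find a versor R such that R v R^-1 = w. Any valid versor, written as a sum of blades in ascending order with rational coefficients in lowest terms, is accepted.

R = v + w = -\frac{159}{113} e_{1} - \frac{530}{113} e_{2} + \frac{106}{113} e_{3} works: the equal norms (-\frac{129}{16}) guarantee its sandwich swaps v into w.
Answer: -\frac{159}{113} e_{1} - \frac{530}{113} e_{2} + \frac{106}{113} e_{3}


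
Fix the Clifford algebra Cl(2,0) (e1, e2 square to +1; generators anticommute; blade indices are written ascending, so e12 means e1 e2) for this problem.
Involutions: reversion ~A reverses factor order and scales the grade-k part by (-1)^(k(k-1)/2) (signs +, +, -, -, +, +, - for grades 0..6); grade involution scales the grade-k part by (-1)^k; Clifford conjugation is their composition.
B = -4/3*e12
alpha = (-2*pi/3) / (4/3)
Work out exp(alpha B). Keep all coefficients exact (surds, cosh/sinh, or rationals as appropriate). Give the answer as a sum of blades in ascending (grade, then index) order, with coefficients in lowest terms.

B^2 = (-4/3)^2*(e12)^2 = 16/9*(-1) = -16/9 (a basis 2-blade squares to minus the product of its generators' squares).
B^2 = -16/9 — since the square is negative, the closed form is circular: l = 4/3, alpha*l = -2*pi/3, so exp(alpha B) = cos(-2*pi/3) + (sin(-2*pi/3)/(4/3))*B = -1/2 + (-3*sqrt(3)/8)*B.
Answer: -1/2 + sqrt(3)/2*e12


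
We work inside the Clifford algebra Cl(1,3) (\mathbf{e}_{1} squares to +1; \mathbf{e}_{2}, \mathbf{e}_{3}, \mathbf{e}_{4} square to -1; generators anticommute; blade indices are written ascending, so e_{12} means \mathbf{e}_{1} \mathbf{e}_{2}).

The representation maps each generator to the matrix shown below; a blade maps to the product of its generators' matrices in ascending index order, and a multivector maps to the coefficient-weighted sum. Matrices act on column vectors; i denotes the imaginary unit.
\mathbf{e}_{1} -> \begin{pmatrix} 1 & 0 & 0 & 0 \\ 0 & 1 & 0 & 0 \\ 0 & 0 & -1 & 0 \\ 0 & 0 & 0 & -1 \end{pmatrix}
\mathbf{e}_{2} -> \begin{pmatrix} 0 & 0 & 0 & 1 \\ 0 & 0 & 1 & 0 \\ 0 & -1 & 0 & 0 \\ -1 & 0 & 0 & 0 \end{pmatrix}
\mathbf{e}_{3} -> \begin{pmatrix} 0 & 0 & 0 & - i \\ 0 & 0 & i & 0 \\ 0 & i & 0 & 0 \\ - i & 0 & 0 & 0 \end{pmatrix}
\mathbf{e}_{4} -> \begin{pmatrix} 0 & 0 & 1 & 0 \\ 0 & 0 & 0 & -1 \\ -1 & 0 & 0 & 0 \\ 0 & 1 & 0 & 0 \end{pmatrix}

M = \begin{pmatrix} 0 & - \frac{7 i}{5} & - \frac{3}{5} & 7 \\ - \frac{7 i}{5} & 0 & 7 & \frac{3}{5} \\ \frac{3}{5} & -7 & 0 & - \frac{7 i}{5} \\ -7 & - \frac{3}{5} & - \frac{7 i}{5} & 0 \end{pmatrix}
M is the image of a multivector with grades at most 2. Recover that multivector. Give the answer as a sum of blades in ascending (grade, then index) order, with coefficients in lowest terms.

Method: the blade images are trace-orthogonal — tr(rho(e_A) rho(e_B)^-1) = 4 if A = B and 0 otherwise — and rho(e_A)^-1 = (e_A)^2 * rho(e_A) with (e_A)^2 = +1 or -1, so the coefficient of e_A in the preimage is (e_A)^2 * tr(M rho(e_A))/4.
Nonzero projections over blades of grade <= 2: e_{2}: (e_{2})^2 = -1, tr(M rho(e_{2})) = -28, coefficient 7; e_{4}: (e_{4})^2 = -1, tr(M rho(e_{4})) = \frac{12}{5}, coefficient -\frac{3}{5}; e_{34}: (e_{34})^2 = -1, tr(M rho(e_{34})) = - \frac{28}{5}, coefficient \frac{7}{5}. Every other blade of grade <= 2 projects to 0.
Answer: 7 e_{2} - \frac{3}{5} e_{4} + \frac{7}{5} e_{34}
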